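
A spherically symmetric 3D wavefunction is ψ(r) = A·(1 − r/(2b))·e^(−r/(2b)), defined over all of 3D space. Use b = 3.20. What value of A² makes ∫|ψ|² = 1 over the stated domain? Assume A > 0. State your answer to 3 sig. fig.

We need A² ∫|f|² 4πr² dr = 1, taking the integral from 0 to ∞.
The angular integral contributes 4π, leaving ∫₀^∞ r²|ψ|² dr.
With ∫₀^∞ r^4 e^(−αr) dr = 4!/α^5, carrying out the integral gives A² · 8·π·b^3.
Hence A² = 1/[8·π·b^3].
Substituting b = 3.20 gives A² = 0.001214, so A = 0.03485.

A^2 ≈ 0.00121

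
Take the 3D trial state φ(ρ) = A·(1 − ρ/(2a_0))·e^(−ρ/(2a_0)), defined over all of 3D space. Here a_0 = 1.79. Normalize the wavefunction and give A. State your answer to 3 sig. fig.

A ≈ 0.0833

Normalization requires ∫|φ|² 4πρ² dρ = 1, integrated from 0 to ∞.
Recall ∫₀^∞ ρ^m e^(−ρ/β) dρ = m!·β^(m+1), with φ = A·(1 − ρ/(2a_0))·e^(−ρ/(2a_0)), the integral evaluates to A²·[8·π·a_0^3].
With a_0 = 1.79: A² = 0.006937 and A = 0.08329.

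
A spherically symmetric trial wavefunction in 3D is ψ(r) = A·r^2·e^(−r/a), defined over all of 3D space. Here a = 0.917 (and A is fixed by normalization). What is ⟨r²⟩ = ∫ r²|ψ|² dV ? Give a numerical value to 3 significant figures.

⟨r^2⟩ ≈ 11.8

By definition ⟨r²⟩ = ∫ r^2 |ψ(r)|² 4πr² dr.
Since the A² factors cancel between numerator and denominator, ⟨r²⟩ = 14·a^2.
With a = 0.917, ⟨r^2⟩ = 11.77.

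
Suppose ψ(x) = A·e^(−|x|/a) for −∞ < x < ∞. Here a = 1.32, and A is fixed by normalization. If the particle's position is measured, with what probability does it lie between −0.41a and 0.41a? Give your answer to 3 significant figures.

P ≈ 0.560

The probability is P = ∫ |ψ|² dx over [−0.41a, 0.41a].
With A² fixed by ∫|ψ|² = 1, i.e. A² = (a)^(−1), substitute and integrate.
Both integrals are even about x = 0, so only the x ≥ 0 halves are needed (the factors of 2 cancel). In terms of u = x/a (A² and the length scale cancel between numerator and denominator), P = [∫_{0}^{0.41} e^(-2·u) du] / [∫_{0}^{∞} e^(-2·u) du].
Using ∫ e^(-2·u) du = -e^(-2·u)/2, the numerator is 1/2 - e^(-41/50)/2 and the denominator is 1/2.
Taking the ratio, P = 0.5596.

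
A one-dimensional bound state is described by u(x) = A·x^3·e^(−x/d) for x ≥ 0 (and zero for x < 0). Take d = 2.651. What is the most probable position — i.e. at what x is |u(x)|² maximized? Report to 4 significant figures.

x ≈ 7.953

Set d/dx [|u(x)|²] = 0 and solve for x > 0.
This gives x = 3·d.
With d = 2.651, the most probable position is 7.9530.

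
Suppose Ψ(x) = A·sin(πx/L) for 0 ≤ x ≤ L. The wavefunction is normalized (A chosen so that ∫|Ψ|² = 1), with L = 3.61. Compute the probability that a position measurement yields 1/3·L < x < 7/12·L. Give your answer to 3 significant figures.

The probability is P = ∫ |Ψ|² dx over [1/3·L, 7/12·L].
The normalization integral ∫|Ψ|²dx over the whole domain equals L/2·A², and A² cancels in the ratio.
Substituting u = x/L, A² and the length scale cancel in the ratio: P = ∫_{1/3}^{7/12} sin(π·u)^2 du / ∫_{0}^{1} sin(π·u)^2 du.
Using ∫ sin(π·u)^2 du = u/2 - sin(2·π·u)/(4·π), the numerator is 1/(8·π) + √(3)/(8·π) + 1/8 and the denominator is 1/2.
This works out to P = (1 + √(3) + π)/(4·π).

P ≈ 0.467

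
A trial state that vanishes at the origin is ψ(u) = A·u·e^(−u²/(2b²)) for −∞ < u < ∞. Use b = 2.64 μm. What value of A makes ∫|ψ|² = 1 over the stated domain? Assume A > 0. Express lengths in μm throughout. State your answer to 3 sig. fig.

A ≈ 0.248 μm^(-3/2)

The normalization condition is ∫|ψ|² du = 1 from −∞ to ∞.
Differentiating ∫e^(−αu²) du = √(π/α) under α to get the higher moments, carrying out the integral gives A² · √(π)·b^3/2.
Plugging in b = 2.64 yields A = 0.2476.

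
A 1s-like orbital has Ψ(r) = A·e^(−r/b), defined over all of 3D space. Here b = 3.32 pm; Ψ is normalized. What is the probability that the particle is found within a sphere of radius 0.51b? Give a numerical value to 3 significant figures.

With dV = 4πr²dr, the probability is ∫|Ψ|² dV over r ≤ 0.51b.
A² is fixed by ∫₀^∞ 4πr²|Ψ|² dr = 1, i.e. A² = (π·b^3)^(−1).
In terms of u = r/b (A², 4π and the length scale all cancel between numerator and denominator), P = [∫_{0}^{0.51} u^2·e^(-2·u) du] / [∫_{0}^{∞} u^2·e^(-2·u) du].
An antiderivative of u^2·e^(-2·u) is -(2·u^2 + 2·u + 1)·e^(-2·u)/4; evaluating from 0 to 0.51 gives ≈ 0.021004, while the full integral is 1/4.
This evaluates to P = 0.08402.

P ≈ 0.0840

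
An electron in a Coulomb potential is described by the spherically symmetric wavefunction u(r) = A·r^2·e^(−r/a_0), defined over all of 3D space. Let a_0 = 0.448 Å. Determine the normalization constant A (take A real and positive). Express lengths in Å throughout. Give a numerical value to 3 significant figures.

A ≈ 1.98 Å^(-7/2)

Require ∫ |u|² 4πr² dr = 1 over the whole domain.
(Spherical symmetry: dV = 4πr² dr.)
Using ∫₀^∞ rⁿ e^(−αr) dr = n!/αⁿ⁺¹, the integral (without the A² prefactor) comes out to 45·π·a_0^7/2.
Hence A² = 1/[45·π·a_0^7/2].
Plugging in a_0 = 0.448 yields A = 1.976.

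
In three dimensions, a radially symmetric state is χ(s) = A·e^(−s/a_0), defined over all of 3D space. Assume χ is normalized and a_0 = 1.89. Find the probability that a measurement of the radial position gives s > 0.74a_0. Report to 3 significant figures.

P ≈ 0.814

P = ∫ |χ|² 4πs² ds over s > 0.74a_0.
A² is fixed by ∫₀^∞ 4πs²|χ|² ds = 1, i.e. A² = (π·a_0^3)^(−1).
Let u = s/a_0; then A², 4π and the length scale all cancel, so P = ∫_{0.74}^{∞} u^2·e^(-2·u) du ÷ ∫_{0}^{∞} u^2·e^(-2·u) du.
With ∫ u^2·e^(-2·u) du = -(2·u^2 + 2·u + 1)·e^(-2·u)/4 + C, the region integral is 4469·e^(-37/25)/5000 and the full one is 1/4.
The region integral divided by the full integral gives P = 0.8139.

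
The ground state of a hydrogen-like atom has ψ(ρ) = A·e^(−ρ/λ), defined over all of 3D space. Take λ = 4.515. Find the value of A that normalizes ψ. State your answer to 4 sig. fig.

A ≈ 0.05881

We need A² ∫|f|² 4πρ² dρ = 1, taking the integral from 0 to ∞.
The angular integral contributes 4π, leaving ∫₀^∞ ρ²|ψ|² dρ.
Using ∫₀^∞ ρⁿ e^(−αρ) dρ = n!/αⁿ⁺¹, with ψ = A·e^(−ρ/λ), the integral evaluates to A²·[π·λ^3].
So A² = (π·λ^3)^(−1).
With λ = 4.515: A² = 0.0034584 and A = 0.058808.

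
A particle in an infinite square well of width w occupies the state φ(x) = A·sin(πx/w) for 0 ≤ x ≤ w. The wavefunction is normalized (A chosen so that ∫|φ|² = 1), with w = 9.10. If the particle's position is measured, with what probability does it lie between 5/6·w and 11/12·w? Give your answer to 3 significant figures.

P = ∫_{5/6·w}^{11/12·w} |φ(x)|² dx.
Since A² = 1/(w/2), this is the region integral divided by the full normalization integral.
In terms of u = x/w (A² and the length scale cancel between numerator and denominator), P = [∫_{5/6}^{11/12} sin(π·u)^2 du] / [∫_{0}^{1} sin(π·u)^2 du].
An antiderivative of sin(π·u)^2 is u/2 - sin(2·π·u)/(4·π); evaluating from 5/6 to 11/12 gives -√(3)/(8·π) + 1/(8·π) + 1/24, while the full integral is 1/2.
This works out to P = (-3·√(3) + 3 + π)/(12·π).

P ≈ 0.0251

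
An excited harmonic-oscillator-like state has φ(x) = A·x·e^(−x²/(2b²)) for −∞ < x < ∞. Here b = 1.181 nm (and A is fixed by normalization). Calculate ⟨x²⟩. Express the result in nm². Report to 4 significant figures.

⟨x^2⟩ ≈ 2.092 nm^2

⟨x²⟩ = ∫ x^2 |φ|² dx over the full domain.
Since the A² factors cancel between numerator and denominator, ⟨x²⟩ = 3·b^2/2.
With b = 1.181, ⟨x^2⟩ = 2.0921.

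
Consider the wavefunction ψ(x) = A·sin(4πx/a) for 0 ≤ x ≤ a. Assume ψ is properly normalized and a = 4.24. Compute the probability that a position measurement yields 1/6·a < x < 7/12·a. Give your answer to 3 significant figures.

The probability is P = ∫ |ψ|² dx over [1/6·a, 7/12·a].
Since A² = 1/(a/2), this is the region integral divided by the full normalization integral.
Let u = x/a; then A² and the length scale cancel, so P = ∫_{1/6}^{7/12} sin(4·π·u)^2 du ÷ ∫_{0}^{1} sin(4·π·u)^2 du.
With ∫ sin(4·π·u)^2 du = u/2 - sin(4·π·u)·cos(4·π·u)/(8·π) + C, the region integral is -√(3)/(16·π) + 5/24 and the full one is 1/2.
Evaluating gives P = -√(3)/(8·π) + 5/12.

P ≈ 0.348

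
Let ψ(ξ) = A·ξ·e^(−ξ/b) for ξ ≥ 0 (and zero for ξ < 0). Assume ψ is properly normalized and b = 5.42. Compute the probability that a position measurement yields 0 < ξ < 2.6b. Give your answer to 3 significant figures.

The probability is P = ∫ |ψ|² dξ over [0, 2.6b].
With A² fixed by ∫|ψ|² = 1, i.e. A² = (b^3/4)^(−1), substitute and integrate.
In terms of u = ξ/b (A² and the length scale cancel between numerator and denominator), P = [∫_{0}^{2.6} u^2·e^(-2·u) du] / [∫_{0}^{∞} u^2·e^(-2·u) du].
With ∫ u^2·e^(-2·u) du = -(2·u^2 + 2·u + 1)·e^(-2·u)/4 + C, the region integral is 1/4 - 493·e^(-26/5)/100 and the full one is 1/4.
Evaluating gives P = 0.8912.

P ≈ 0.891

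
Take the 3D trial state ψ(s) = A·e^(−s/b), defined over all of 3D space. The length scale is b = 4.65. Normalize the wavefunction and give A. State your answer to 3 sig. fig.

A ≈ 0.0563

We need A² ∫|f|² 4πs² ds = 1, taking the integral from 0 to ∞.
Recall ∫₀^∞ s^m e^(−s/β) ds = m!·β^(m+1), ∫|ψ|² 4πs² ds = A²·(π·b^3).
With b = 4.65: A² = 0.003166 and A = 0.05627.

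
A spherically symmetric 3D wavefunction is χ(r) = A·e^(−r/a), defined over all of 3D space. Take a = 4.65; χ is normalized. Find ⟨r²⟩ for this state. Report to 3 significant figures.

⟨r^2⟩ ≈ 64.9

The expectation value is the |χ|²-weighted average of r^2: ∫ r^2|χ|² 4πr² dr.
Recall ∫₀^∞ r^m e^(−r/β) dr = m!·β^(m+1), the ratio of the moment integral to the normalization integral gives ⟨r²⟩ = 3·a^2.
Putting a = 4.65 gives 64.87.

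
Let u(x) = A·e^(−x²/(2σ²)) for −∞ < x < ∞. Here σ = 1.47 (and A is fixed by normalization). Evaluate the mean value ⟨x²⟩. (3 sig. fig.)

⟨x^2⟩ ≈ 1.08

By definition ⟨x²⟩ = ∫ x^2 |u(x)|² dx.
Differentiating ∫e^(−αx²) dx = √(π/α) under α to get the higher moments, the ratio of the moment integral to the normalization integral gives ⟨x²⟩ = σ^2/2.
Putting σ = 1.47 gives 1.080.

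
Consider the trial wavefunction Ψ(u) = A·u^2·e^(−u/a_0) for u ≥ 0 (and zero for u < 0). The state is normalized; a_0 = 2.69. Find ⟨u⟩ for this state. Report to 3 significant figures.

The expectation value is the |Ψ|²-weighted average of u: ∫ u|Ψ|² du.
Using ∫₀^∞ uⁿ e^(−αu) du = n!/αⁿ⁺¹, the ratio of the moment integral to the normalization integral gives ⟨u⟩ = 5·a_0/2.
With a_0 = 2.69, ⟨u⟩ = 6.725.

⟨u⟩ ≈ 6.73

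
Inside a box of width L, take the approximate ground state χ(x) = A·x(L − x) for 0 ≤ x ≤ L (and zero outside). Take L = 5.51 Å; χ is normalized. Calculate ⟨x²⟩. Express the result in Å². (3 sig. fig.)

By definition ⟨x²⟩ = ∫ x^2 |χ(x)|² dx.
Evaluating both integrals, ⟨x²⟩ = 2·L^2/7.
Putting L = 5.51 gives 8.674.

⟨x^2⟩ ≈ 8.67 Å^2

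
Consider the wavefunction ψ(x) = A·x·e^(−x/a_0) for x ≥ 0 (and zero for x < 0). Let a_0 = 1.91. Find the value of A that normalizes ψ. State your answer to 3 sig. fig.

The normalization condition is ∫|ψ|² dx = 1 from 0 to ∞.
With ∫₀^∞ x^2 e^(−αx) dx = 2!/α^3, carrying out the integral gives A² · a_0^3/4.
Hence A² = 1/[a_0^3/4].
Substituting a_0 = 1.91 gives A² = 0.5741, so A = 0.7577.

A ≈ 0.758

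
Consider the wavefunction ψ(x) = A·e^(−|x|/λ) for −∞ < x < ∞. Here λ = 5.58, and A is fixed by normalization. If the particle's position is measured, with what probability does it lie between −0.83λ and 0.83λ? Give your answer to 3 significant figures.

P = ∫_{−0.83λ}^{0.83λ} |ψ(x)|² dx.
With A² fixed by ∫|ψ|² = 1, i.e. A² = (λ)^(−1), substitute and integrate.
Both integrals are even about x = 0, so only the x ≥ 0 halves are needed (the factors of 2 cancel). Substituting u = x/λ, A² and the length scale cancel in the ratio: P = ∫_{0}^{0.83} e^(-2·u) du / ∫_{0}^{∞} e^(-2·u) du.
An antiderivative of e^(-2·u) is -e^(-2·u)/2; evaluating from 0 to 0.83 gives 1/2 - e^(-83/50)/2, while the full integral is 1/2.
The result is P = 0.8099.

P ≈ 0.810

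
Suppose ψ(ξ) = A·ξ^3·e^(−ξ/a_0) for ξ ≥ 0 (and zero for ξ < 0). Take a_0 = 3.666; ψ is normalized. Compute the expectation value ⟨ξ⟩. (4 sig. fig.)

⟨ξ⟩ ≈ 12.83

By definition ⟨ξ⟩ = ∫ ξ |ψ(ξ)|² dξ.
Recall ∫₀^∞ ξ^m e^(−ξ/β) dξ = m!·β^(m+1), the ratio of the moment integral to the normalization integral gives ⟨ξ⟩ = 7·a_0/2.
Putting a_0 = 3.666 gives 12.831.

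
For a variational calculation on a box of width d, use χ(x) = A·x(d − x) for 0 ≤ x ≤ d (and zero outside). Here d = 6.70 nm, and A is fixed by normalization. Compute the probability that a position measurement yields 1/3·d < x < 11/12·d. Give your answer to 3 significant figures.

The probability is P = ∫ |χ|² dx over [1/3·d, 11/12·d].
The normalization integral ∫|χ|²dx over the whole domain equals d^5/30·A², and A² cancels in the ratio.
Substituting u = x/d, A² and the length scale cancel in the ratio: P = ∫_{1/3}^{11/12} u^2·(1 - u)^2 du / ∫_{0}^{1} u^2·(1 - u)^2 du.
Using ∫ u^2·(1 - u)^2 du = u^3·(6·u^2 - 15·u + 10)/30, the numerator is ≈ 0.026168 and the denominator is 1/30.
Evaluating gives P = 0.7850.

P ≈ 0.785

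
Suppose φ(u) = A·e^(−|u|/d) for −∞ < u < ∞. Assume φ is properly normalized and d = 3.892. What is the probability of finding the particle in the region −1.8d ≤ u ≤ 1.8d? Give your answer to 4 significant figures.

P ≈ 0.9727

The probability is P = ∫ |φ|² du over [−1.8d, 1.8d].
The normalization integral ∫|φ|²du over the whole domain equals d·A², and A² cancels in the ratio.
By symmetry take twice the u ≥ 0 contribution in numerator and denominator; the 2's cancel. Substituting t = u/d, A² and the length scale cancel in the ratio: P = ∫_{0}^{1.8} e^(-2·t) dt / ∫_{0}^{∞} e^(-2·t) dt.
With ∫ e^(-2·t) dt = -e^(-2·t)/2 + C, the region integral is 1/2 - e^(-18/5)/2 and the full one is 1/2.
Evaluating gives P = 0.97268.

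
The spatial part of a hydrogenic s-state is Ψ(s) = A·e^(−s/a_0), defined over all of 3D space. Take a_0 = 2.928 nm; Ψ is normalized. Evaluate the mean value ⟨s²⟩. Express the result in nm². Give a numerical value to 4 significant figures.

By definition ⟨s²⟩ = ∫ s^2 |Ψ(s)|² 4πs² ds.
Using ∫₀^∞ sⁿ e^(−αs) ds = n!/αⁿ⁺¹, since the A² factors cancel between numerator and denominator, ⟨s²⟩ = 3·a_0^2.
With a_0 = 2.928, ⟨s^2⟩ = 25.720.

⟨s^2⟩ ≈ 25.72 nm^2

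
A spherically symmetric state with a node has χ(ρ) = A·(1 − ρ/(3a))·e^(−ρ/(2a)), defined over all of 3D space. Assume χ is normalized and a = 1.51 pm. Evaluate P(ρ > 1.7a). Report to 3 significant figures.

P ≈ 0.712

With dV = 4πρ²dρ, the probability is ∫|χ|² dV over ρ > 1.7a.
Normalization gives A² = 1/(8·π·a^3/3).
Substituting u = ρ/a, A², 4π and the length scale all cancel in the ratio: P = ∫_{1.7}^{∞} u^2·(1 - u/3)^2·e^(-u) du / ∫_{0}^{∞} u^2·(1 - u/3)^2·e^(-u) du.
Using ∫ u^2·(1 - u/3)^2·e^(-u) du = (-u^4 + 2·u^3 - 3·u^2 - 6·u - 6)·e^(-u)/9, the numerator is ≈ 0.47490 and the denominator is 2/3.
The region integral divided by the full integral gives P = 0.7123.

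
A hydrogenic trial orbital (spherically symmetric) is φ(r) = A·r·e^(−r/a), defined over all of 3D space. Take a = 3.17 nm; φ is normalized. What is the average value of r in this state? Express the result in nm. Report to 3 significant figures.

⟨r⟩ = ∫ r |φ|² 4πr² dr over the full domain.
With ∫₀^∞ r^5 e^(−αr) dr = 5!/α^6, since the A² factors cancel between numerator and denominator, ⟨r⟩ = 5·a/2.
With a = 3.17, ⟨r⟩ = 7.925.

⟨r⟩ ≈ 7.93 nm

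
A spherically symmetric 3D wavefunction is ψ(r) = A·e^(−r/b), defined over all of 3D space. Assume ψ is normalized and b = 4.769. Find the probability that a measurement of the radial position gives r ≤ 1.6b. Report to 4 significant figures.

P ≈ 0.6201

P = ∫ |ψ|² 4πr² dr over r ≤ 1.6b.
A² is fixed by ∫₀^∞ 4πr²|ψ|² dr = 1, i.e. A² = (π·b^3)^(−1).
Substituting u = r/b, A², 4π and the length scale all cancel in the ratio: P = ∫_{0}^{1.6} u^2·e^(-2·u) du / ∫_{0}^{∞} u^2·e^(-2·u) du.
With ∫ u^2·e^(-2·u) du = -(2·u^2 + 2·u + 1)·e^(-2·u)/4 + C, the region integral is 1/4 - 233·e^(-16/5)/100 and the full one is 1/4.
Taking the ratio yields P = 0.62010.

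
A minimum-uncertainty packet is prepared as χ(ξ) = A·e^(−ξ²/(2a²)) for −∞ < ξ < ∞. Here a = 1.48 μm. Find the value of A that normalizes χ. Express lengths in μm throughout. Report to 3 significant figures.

The normalization condition is ∫|χ|² dξ = 1 from −∞ to ∞.
With ∫_{−∞}^{∞} ξ^(2m) e^(−αξ²) dξ = (2m−1)!!·√π / (2^m α^(m+1/2)), carrying out the integral gives A² · √(π)·a.
Setting this equal to 1 gives A² = 1/(√(π)·a).
Substituting a = 1.48 gives A² = 0.3812, so A = 0.6174.

A ≈ 0.617 μm^(-1/2)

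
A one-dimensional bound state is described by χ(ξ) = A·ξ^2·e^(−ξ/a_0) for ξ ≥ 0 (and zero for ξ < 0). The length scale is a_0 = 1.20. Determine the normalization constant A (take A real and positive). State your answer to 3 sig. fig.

A ≈ 0.732

Require ∫ |χ|² dξ = 1 over the whole domain.
Recall ∫₀^∞ ξ^m e^(−ξ/β) dξ = m!·β^(m+1), with χ = A·ξ^2·e^(−ξ/a_0), the integral evaluates to A²·[3·a_0^5/4].
So A² = (3·a_0^5/4)^(−1).
With a_0 = 1.20: A² = 0.5358 and A = 0.7320.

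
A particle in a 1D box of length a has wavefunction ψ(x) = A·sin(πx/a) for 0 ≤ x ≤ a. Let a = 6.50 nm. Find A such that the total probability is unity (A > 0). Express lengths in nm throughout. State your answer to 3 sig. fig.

The normalization condition is ∫|ψ|² dx = 1 from 0 to a.
The integral (without the A² prefactor) comes out to a/2.
Setting this equal to 1 gives A² = 1/(a/2).
With a = 6.50: A² = 0.3077 and A = 0.5547.

A ≈ 0.555 nm^(-1/2)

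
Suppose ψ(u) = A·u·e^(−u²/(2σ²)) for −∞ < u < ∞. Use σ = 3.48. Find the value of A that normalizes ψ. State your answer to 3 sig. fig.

We need A² ∫|f|² du = 1, taking the integral from −∞ to ∞.
Using the Gaussian integral ∫_{−∞}^{∞} e^(−αu²) du = √(π/α), ∫|ψ|² du = A²·(√(π)·σ^3/2).
Hence A² = 1/[√(π)·σ^3/2].
Substituting σ = 3.48 gives A² = 0.02677, so A = 0.1636.

A ≈ 0.164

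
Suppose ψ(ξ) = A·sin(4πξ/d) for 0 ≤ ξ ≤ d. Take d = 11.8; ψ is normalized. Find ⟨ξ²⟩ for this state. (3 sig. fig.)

⟨ξ²⟩ = ∫ ξ^2 |ψ|² dξ over the full domain.
Evaluating both integrals, ⟨ξ²⟩ = -d^2/(32·π^2) + d^2/3.
With d = 11.8, ⟨ξ^2⟩ = 45.97.

⟨ξ^2⟩ ≈ 46.0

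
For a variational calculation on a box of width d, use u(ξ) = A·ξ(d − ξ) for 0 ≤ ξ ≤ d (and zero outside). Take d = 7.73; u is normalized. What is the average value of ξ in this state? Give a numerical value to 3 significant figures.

⟨ξ⟩ = ∫ ξ |u|² dξ over the full domain.
Expanding the polynomial and integrating term by term, the ratio of the moment integral to the normalization integral gives ⟨ξ⟩ = d/2.
With d = 7.73, ⟨ξ⟩ = 3.865.

⟨ξ⟩ ≈ 3.87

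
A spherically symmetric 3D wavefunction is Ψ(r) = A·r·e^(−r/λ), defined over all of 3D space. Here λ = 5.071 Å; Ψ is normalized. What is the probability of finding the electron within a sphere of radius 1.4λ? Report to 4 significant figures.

P = ∫ |Ψ|² 4πr² dr over r ≤ 1.4λ.
A² is fixed by ∫₀^∞ 4πr²|Ψ|² dr = 1, i.e. A² = (3·π·λ^5)^(−1).
Let u = r/λ; then A², 4π and the length scale all cancel, so P = ∫_{0}^{1.4} u^4·e^(-2·u) du ÷ ∫_{0}^{∞} u^4·e^(-2·u) du.
Using ∫ u^4·e^(-2·u) du = -(u^4/2 + u^3 + 3·u^2/2 + 3·u/2 + 3/4)·e^(-2·u), the numerator is ≈ 0.114243 and the denominator is 3/4.
Taking the ratio yields P = 0.15232.

P ≈ 0.1523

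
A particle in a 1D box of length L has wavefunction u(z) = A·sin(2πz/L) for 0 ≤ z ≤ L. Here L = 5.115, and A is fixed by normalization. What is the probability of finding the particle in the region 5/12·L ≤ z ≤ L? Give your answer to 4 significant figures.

P ≈ 0.5144

The probability is P = ∫ |u|² dz over [5/12·L, L].
With A² fixed by ∫|u|² = 1, i.e. A² = (L/2)^(−1), substitute and integrate.
In terms of t = z/L (A² and the length scale cancel between numerator and denominator), P = [∫_{5/12}^{1} sin(2·π·t)^2 dt] / [∫_{0}^{1} sin(2·π·t)^2 dt].
An antiderivative of sin(2·π·t)^2 is t/2 - sin(4·π·t)/(8·π); evaluating from 5/12 to 1 gives -√(3)/(16·π) + 7/24, while the full integral is 1/2.
Evaluating gives P = -√(3)/(8·π) + 7/12.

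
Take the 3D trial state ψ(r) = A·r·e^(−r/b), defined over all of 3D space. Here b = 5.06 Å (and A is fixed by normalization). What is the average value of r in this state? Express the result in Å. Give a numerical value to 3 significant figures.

⟨r⟩ ≈ 12.7 Å

The expectation value is the |ψ|²-weighted average of r: ∫ r|ψ|² 4πr² dr.
Since the A² factors cancel between numerator and denominator, ⟨r⟩ = 5·b/2.
With b = 5.06, ⟨r⟩ = 12.65.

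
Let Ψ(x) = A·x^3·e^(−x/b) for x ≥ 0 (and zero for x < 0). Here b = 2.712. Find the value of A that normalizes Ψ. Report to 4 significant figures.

A ≈ 0.01284

Require ∫ |Ψ|² dx = 1 over the whole domain.
∫|Ψ|² dx = A²·(45·b^7/8).
Plugging in b = 2.712 yields A = 0.012836.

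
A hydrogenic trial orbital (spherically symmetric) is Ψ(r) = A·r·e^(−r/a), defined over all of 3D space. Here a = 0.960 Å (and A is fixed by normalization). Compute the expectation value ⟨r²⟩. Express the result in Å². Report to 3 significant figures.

By definition ⟨r²⟩ = ∫ r^2 |Ψ(r)|² 4πr² dr.
Since the A² factors cancel between numerator and denominator, ⟨r²⟩ = 15·a^2/2.
Putting a = 0.960 gives 6.912.

⟨r^2⟩ ≈ 6.91 Å^2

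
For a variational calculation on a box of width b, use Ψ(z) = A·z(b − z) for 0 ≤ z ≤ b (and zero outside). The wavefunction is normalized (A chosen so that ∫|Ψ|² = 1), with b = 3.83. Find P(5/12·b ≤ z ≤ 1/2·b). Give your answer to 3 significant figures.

P ≈ 0.153

The probability is P = ∫ |Ψ|² dz over [5/12·b, 1/2·b].
Since A² = 1/(b^5/30), this is the region integral divided by the full normalization integral.
Substituting u = z/b, A² and the length scale cancel in the ratio: P = ∫_{5/12}^{1/2} u^2·(1 - u)^2 du / ∫_{0}^{1} u^2·(1 - u)^2 du.
With ∫ u^2·(1 - u)^2 du = u^3·(6·u^2 - 15·u + 10)/30 + C, the region integral is ≈ 0.0051127 and the full one is 1/30.
Evaluating gives P = 0.1534.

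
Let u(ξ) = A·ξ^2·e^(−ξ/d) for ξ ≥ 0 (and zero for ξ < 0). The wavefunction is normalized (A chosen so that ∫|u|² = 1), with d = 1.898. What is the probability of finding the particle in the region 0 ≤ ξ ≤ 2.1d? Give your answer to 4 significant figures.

|u|² is the probability density, so P = ∫_{0}^{2.1d} |u|² dξ.
The normalization integral ∫|u|²dξ over the whole domain equals 3·d^5/4·A², and A² cancels in the ratio.
Let t = ξ/d; then A² and the length scale cancel, so P = ∫_{0}^{2.1} t^4·e^(-2·t) dt ÷ ∫_{0}^{∞} t^4·e^(-2·t) dt.
Using ∫ t^4·e^(-2·t) dt = -(t^4/2 + t^3 + 3·t^2/2 + 3·t/2 + 3/4)·e^(-2·t), the numerator is ≈ 0.307630 and the denominator is 3/4.
This works out to P = 0.41017.

P ≈ 0.4102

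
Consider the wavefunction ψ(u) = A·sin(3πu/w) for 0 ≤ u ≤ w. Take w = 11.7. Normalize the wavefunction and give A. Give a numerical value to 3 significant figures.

A ≈ 0.413

The normalization condition is ∫|ψ|² du = 1 from 0 to w.
With ∫₀^w sin²(nπu/w) du = w/2, ∫|ψ|² du = A²·(w/2).
Setting this equal to 1 gives A² = 1/(w/2).
With w = 11.7: A² = 0.1709 and A = 0.4134.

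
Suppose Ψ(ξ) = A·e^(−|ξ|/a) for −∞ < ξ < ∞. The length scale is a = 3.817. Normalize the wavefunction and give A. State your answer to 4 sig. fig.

A ≈ 0.5118

The normalization condition is ∫|Ψ|² dξ = 1 from −∞ to ∞.
The integral (without the A² prefactor) comes out to a.
Plugging in a = 3.817 yields A = 0.51185.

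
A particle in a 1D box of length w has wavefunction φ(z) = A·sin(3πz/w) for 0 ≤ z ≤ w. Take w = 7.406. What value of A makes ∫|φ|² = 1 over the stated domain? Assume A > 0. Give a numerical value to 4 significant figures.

A ≈ 0.5197

Normalization requires ∫|φ|² dz = 1, integrated from 0 to w.
With ∫₀^w sin²(nπz/w) dz = w/2, carrying out the integral gives A² · w/2.
Setting this equal to 1 gives A² = 1/(w/2).
Plugging in w = 7.406 yields A = 0.51966.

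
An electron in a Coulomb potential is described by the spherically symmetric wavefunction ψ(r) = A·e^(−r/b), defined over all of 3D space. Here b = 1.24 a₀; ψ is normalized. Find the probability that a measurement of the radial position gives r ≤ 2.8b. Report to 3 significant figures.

P ≈ 0.918

P = ∫ |ψ|² 4πr² dr over r ≤ 2.8b.
A² is fixed by ∫₀^∞ 4πr²|ψ|² dr = 1, i.e. A² = (π·b^3)^(−1).
Let u = r/b; then A², 4π and the length scale all cancel, so P = ∫_{0}^{2.8} u^2·e^(-2·u) du ÷ ∫_{0}^{∞} u^2·e^(-2·u) du.
An antiderivative of u^2·e^(-2·u) is -(2·u^2 + 2·u + 1)·e^(-2·u)/4; evaluating from 0 to 2.8 gives 1/4 - 557·e^(-28/5)/100, while the full integral is 1/4.
Taking the ratio yields P = 0.9176.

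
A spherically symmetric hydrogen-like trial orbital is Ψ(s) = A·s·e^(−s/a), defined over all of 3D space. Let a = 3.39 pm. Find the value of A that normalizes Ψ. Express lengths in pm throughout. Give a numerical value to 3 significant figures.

A ≈ 0.0154 pm^(-5/2)

We need A² ∫|f|² 4πs² ds = 1, taking the integral from 0 to ∞.
With Ψ = A·s·e^(−s/a), the integral evaluates to A²·[3·π·a^5].
Hence A² = 1/[3·π·a^5].
With a = 3.39: A² = 0.0002370 and A = 0.01539.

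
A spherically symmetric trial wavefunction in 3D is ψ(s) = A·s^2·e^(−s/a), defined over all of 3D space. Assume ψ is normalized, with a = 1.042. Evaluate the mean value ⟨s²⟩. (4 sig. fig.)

The expectation value is the |ψ|²-weighted average of s^2: ∫ s^2|ψ|² 4πs² ds.
Recall ∫₀^∞ s^m e^(−s/β) ds = m!·β^(m+1), the ratio of the moment integral to the normalization integral gives ⟨s²⟩ = 14·a^2.
Putting a = 1.042 gives 15.201.

⟨s^2⟩ ≈ 15.20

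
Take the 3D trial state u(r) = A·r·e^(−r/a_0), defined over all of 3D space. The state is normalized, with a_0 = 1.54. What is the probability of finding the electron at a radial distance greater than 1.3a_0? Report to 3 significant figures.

Integrate the radial probability density 4πr²|u|² over r > 1.3a_0.
The full normalization integral is A²·[3·π·a_0^5] = 1, fixing A².
In terms of t = r/a_0 (A², 4π and the length scale all cancel between numerator and denominator), P = [∫_{1.3}^{∞} t^4·e^(-2·t) dt] / [∫_{0}^{∞} t^4·e^(-2·t) dt].
With ∫ t^4·e^(-2·t) dt = -(t^4/2 + t^3 + 3·t^2/2 + 3·t/2 + 3/4)·e^(-2·t) + C, the region integral is ≈ 0.65807 and the full one is 3/4.
The region integral divided by the full integral gives P = 0.8774.

P ≈ 0.877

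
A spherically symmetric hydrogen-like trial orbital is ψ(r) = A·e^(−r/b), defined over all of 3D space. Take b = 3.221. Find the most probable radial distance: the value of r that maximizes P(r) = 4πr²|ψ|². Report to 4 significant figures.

r ≈ 3.221

Set d/dr [P(r) = 4πr²|ψ|²] = 0 and solve for r > 0.
This gives r = b.
With b = 3.221, the most probable radial distance is 3.2210.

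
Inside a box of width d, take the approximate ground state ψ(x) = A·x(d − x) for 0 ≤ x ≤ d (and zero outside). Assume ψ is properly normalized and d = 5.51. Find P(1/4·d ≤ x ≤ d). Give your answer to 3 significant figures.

P ≈ 0.896

|ψ|² is the probability density, so P = ∫_{1/4·d}^{d} |ψ|² dx.
With A² fixed by ∫|ψ|² = 1, i.e. A² = (d^5/30)^(−1), substitute and integrate.
Let u = x/d; then A² and the length scale cancel, so P = ∫_{1/4}^{1} u^2·(1 - u)^2 du ÷ ∫_{0}^{1} u^2·(1 - u)^2 du.
With ∫ u^2·(1 - u)^2 du = u^3·(6·u^2 - 15·u + 10)/30 + C, the region integral is 153/5120 and the full one is 1/30.
Evaluating gives P = 459/512.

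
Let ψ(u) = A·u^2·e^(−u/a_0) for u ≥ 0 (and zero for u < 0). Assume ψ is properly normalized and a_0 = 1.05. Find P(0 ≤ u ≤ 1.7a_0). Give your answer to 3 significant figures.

P ≈ 0.256

The probability is P = ∫ |ψ|² du over [0, 1.7a_0].
Since A² = 1/(3·a_0^5/4), this is the region integral divided by the full normalization integral.
In terms of t = u/a_0 (A² and the length scale cancel between numerator and denominator), P = [∫_{0}^{1.7} t^4·e^(-2·t) dt] / [∫_{0}^{∞} t^4·e^(-2·t) dt].
An antiderivative of t^4·e^(-2·t) is -(t^4/2 + t^3 + 3·t^2/2 + 3·t/2 + 3/4)·e^(-2·t); evaluating from 0 to 1.7 gives ≈ 0.19186, while the full integral is 3/4.
Taking the ratio, P = 0.2558.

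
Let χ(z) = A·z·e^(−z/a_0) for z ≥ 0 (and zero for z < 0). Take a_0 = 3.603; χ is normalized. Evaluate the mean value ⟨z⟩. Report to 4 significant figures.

⟨z⟩ = ∫ z |χ|² dz over the full domain.
Since the A² factors cancel between numerator and denominator, ⟨z⟩ = 3·a_0/2.
Putting a_0 = 3.603 gives 5.4045.

⟨z⟩ ≈ 5.405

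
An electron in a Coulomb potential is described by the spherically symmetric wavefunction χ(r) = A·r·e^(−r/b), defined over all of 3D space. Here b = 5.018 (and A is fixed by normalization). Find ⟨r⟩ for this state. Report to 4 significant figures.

⟨r⟩ ≈ 12.55

The expectation value is the |χ|²-weighted average of r: ∫ r|χ|² 4πr² dr.
With ∫₀^∞ r^5 e^(−αr) dr = 5!/α^6, since the A² factors cancel between numerator and denominator, ⟨r⟩ = 5·b/2.
With b = 5.018, ⟨r⟩ = 12.545.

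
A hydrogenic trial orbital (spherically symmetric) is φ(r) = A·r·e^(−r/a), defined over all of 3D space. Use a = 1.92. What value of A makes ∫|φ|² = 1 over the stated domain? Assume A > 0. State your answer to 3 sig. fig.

A ≈ 0.0638

The normalization condition is ∫|φ|² 4πr² dr = 1 from 0 to ∞.
The angular integral contributes 4π, leaving ∫₀^∞ r²|φ|² dr.
Carrying out the integral gives A² · 3·π·a^5.
Hence A² = 1/[3·π·a^5].
Substituting a = 1.92 gives A² = 0.004067, so A = 0.06377.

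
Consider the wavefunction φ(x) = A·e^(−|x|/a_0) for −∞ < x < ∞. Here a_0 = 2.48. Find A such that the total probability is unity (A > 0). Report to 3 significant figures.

A ≈ 0.635

Normalization requires ∫|φ|² dx = 1, integrated from −∞ to ∞.
With φ = A·e^(−|x|/a_0), the integral evaluates to A²·[a_0].
With a_0 = 2.48: A² = 0.4032 and A = 0.6350.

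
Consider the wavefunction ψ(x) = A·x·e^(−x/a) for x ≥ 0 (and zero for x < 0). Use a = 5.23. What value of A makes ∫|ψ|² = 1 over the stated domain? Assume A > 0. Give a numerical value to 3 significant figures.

Normalization requires ∫|ψ|² dx = 1, integrated from 0 to ∞.
With ∫₀^∞ x^2 e^(−αx) dx = 2!/α^3, with ψ = A·x·e^(−x/a), the integral evaluates to A²·[a^3/4].
Plugging in a = 5.23 yields A = 0.1672.

A ≈ 0.167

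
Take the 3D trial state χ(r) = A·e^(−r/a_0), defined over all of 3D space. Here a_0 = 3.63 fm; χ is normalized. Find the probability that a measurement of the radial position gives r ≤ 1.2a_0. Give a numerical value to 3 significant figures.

P ≈ 0.430

P = ∫ |χ|² 4πr² dr over r ≤ 1.2a_0.
Normalization gives A² = 1/(π·a_0^3).
In terms of u = r/a_0 (A², 4π and the length scale all cancel between numerator and denominator), P = [∫_{0}^{1.2} u^2·e^(-2·u) du] / [∫_{0}^{∞} u^2·e^(-2·u) du].
Using ∫ u^2·e^(-2·u) du = -(2·u^2 + 2·u + 1)·e^(-2·u)/4, the numerator is 1/4 - 157·e^(-12/5)/100 and the denominator is 1/4.
This evaluates to P = 0.4303.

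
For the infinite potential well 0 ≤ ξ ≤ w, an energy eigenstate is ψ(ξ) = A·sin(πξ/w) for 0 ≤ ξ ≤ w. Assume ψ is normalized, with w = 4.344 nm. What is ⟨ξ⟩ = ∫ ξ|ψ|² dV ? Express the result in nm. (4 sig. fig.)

⟨ξ⟩ = ∫ ξ |ψ|² dξ over the full domain.
With ∫₀^w sin²(nπξ/w) dξ = w/2, evaluating both integrals, ⟨ξ⟩ = w/2.
With w = 4.344, ⟨ξ⟩ = 2.1720.

⟨ξ⟩ ≈ 2.172 nm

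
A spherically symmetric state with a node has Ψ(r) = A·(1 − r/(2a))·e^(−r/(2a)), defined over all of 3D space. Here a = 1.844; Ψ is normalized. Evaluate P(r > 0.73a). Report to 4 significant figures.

P = ∫ |Ψ|² 4πr² dr over r > 0.73a.
Normalization gives A² = 1/(8·π·a^3).
Let u = r/a; then A², 4π and the length scale all cancel, so P = ∫_{0.73}^{∞} u^2·(1 - u/2)^2·e^(-u) du ÷ ∫_{0}^{∞} u^2·(1 - u/2)^2·e^(-u) du.
An antiderivative of u^2·(1 - u/2)^2·e^(-u) is -(u^4/4 + u^2 + 2·u + 2)·e^(-u); evaluating from 0.73 to ∞ gives ≈ 1.95843, while the full integral is 2.
Taking the ratio yields P = 0.97921.

P ≈ 0.9792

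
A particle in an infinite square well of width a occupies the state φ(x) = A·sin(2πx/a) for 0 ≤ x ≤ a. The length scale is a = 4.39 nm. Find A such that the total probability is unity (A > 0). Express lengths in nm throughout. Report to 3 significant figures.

A ≈ 0.675 nm^(-1/2)

We need A² ∫|f|² dx = 1, taking the integral from 0 to a.
With ∫₀^a sin²(nπx/a) dx = a/2, ∫|φ|² dx = A²·(a/2).
Hence A² = 1/[a/2].
Plugging in a = 4.39 yields A = 0.6750.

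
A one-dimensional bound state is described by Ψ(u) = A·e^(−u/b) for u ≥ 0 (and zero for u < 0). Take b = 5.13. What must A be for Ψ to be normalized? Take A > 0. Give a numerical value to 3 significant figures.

A ≈ 0.624

The normalization condition is ∫|Ψ|² du = 1 from 0 to ∞.
Recall ∫₀^∞ u^m e^(−u/β) du = m!·β^(m+1), the integral (without the A² prefactor) comes out to b/2.
So A² = (b/2)^(−1).
Plugging in b = 5.13 yields A = 0.6244.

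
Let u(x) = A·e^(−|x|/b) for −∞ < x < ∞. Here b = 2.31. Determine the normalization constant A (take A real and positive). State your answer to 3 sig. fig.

Normalization requires ∫|u|² dx = 1, integrated from −∞ to ∞.
Using ∫₀^∞ xⁿ e^(−αx) dx = n!/αⁿ⁺¹, the integral (without the A² prefactor) comes out to b.
So A² = (b)^(−1).
Plugging in b = 2.31 yields A = 0.6580.

A ≈ 0.658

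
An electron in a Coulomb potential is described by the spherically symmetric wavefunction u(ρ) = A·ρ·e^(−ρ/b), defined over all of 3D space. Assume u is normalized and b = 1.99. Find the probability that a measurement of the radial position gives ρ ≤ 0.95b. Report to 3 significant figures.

Integrate the radial probability density 4πρ²|u|² over ρ ≤ 0.95b.
Normalization gives A² = 1/(3·π·b^5).
Substituting t = ρ/b, A², 4π and the length scale all cancel in the ratio: P = ∫_{0}^{0.95} t^4·e^(-2·t) dt / ∫_{0}^{∞} t^4·e^(-2·t) dt.
An antiderivative of t^4·e^(-2·t) is -(t^4/2 + t^3 + 3·t^2/2 + 3·t/2 + 3/4)·e^(-2·t); evaluating from 0 to 0.95 gives ≈ 0.033061, while the full integral is 3/4.
The region integral divided by the full integral gives P = 0.04408.

P ≈ 0.0441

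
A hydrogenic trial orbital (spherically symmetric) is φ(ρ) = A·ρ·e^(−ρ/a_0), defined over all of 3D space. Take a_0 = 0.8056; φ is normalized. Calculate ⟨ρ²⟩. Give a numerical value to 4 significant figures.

By definition ⟨ρ²⟩ = ∫ ρ^2 |φ(ρ)|² 4πρ² dρ.
Since the A² factors cancel between numerator and denominator, ⟨ρ²⟩ = 15·a_0^2/2.
Putting a_0 = 0.8056 gives 4.8674.

⟨ρ^2⟩ ≈ 4.867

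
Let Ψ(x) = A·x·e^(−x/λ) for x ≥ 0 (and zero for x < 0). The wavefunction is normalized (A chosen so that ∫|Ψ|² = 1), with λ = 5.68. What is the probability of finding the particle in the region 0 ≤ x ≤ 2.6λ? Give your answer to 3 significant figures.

P ≈ 0.891

|Ψ|² is the probability density, so P = ∫_{0}^{2.6λ} |Ψ|² dx.
With A² fixed by ∫|Ψ|² = 1, i.e. A² = (λ^3/4)^(−1), substitute and integrate.
Let u = x/λ; then A² and the length scale cancel, so P = ∫_{0}^{2.6} u^2·e^(-2·u) du ÷ ∫_{0}^{∞} u^2·e^(-2·u) du.
An antiderivative of u^2·e^(-2·u) is -(2·u^2 + 2·u + 1)·e^(-2·u)/4; evaluating from 0 to 2.6 gives 1/4 - 493·e^(-26/5)/100, while the full integral is 1/4.
The result is P = 0.8912.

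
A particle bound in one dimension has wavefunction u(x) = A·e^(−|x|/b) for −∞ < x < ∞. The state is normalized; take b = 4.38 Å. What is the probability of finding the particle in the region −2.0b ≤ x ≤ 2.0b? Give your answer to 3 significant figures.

P ≈ 0.982

|u|² is the probability density, so P = ∫_{−2.0b}^{2.0b} |u|² dx.
Since A² = 1/(b), this is the region integral divided by the full normalization integral.
Both integrals are even about x = 0, so only the x ≥ 0 halves are needed (the factors of 2 cancel). Let t = x/b; then A² and the length scale cancel, so P = ∫_{0}^{2.0} e^(-2·t) dt ÷ ∫_{0}^{∞} e^(-2·t) dt.
An antiderivative of e^(-2·t) is -e^(-2·t)/2; evaluating from 0 to 2.0 gives 1/2 - e^(-4)/2, while the full integral is 1/2.
Taking the ratio, P = 0.9817.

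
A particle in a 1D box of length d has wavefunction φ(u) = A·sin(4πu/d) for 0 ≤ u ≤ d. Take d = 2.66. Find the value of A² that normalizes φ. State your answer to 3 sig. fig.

A^2 ≈ 0.752

Normalization requires ∫|φ|² du = 1, integrated from 0 to d.
∫|φ|² du = A²·(d/2).
Substituting d = 2.66 gives A² = 0.7519, so A = 0.8671.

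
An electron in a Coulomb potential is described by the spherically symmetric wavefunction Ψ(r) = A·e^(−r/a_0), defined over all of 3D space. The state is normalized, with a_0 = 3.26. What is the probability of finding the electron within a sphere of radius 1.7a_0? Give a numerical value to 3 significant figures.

P ≈ 0.660

Integrate the radial probability density 4πr²|Ψ|² over r ≤ 1.7a_0.
Normalization gives A² = 1/(π·a_0^3).
In terms of u = r/a_0 (A², 4π and the length scale all cancel between numerator and denominator), P = [∫_{0}^{1.7} u^2·e^(-2·u) du] / [∫_{0}^{∞} u^2·e^(-2·u) du].
Using ∫ u^2·e^(-2·u) du = -(2·u^2 + 2·u + 1)·e^(-2·u)/4, the numerator is 1/4 - 509·e^(-17/5)/200 and the denominator is 1/4.
Taking the ratio yields P = 0.6603.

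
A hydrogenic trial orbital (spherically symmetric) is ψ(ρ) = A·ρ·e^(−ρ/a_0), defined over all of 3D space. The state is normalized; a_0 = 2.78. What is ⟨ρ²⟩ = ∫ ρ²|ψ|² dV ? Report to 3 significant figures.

⟨ρ^2⟩ ≈ 58.0

By definition ⟨ρ²⟩ = ∫ ρ^2 |ψ(ρ)|² 4πρ² dρ.
Using ∫₀^∞ ρⁿ e^(−αρ) dρ = n!/αⁿ⁺¹, since the A² factors cancel between numerator and denominator, ⟨ρ²⟩ = 15·a_0^2/2.
With a_0 = 2.78, ⟨ρ^2⟩ = 57.96.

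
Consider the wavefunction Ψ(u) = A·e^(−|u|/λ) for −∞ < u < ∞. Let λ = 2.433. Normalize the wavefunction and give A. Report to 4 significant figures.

We need A² ∫|f|² du = 1, taking the integral from −∞ to ∞.
Recall ∫₀^∞ u^m e^(−u/β) du = m!·β^(m+1), ∫|Ψ|² du = A²·(λ).
So A² = (λ)^(−1).
Substituting λ = 2.433 gives A² = 0.41102, so A = 0.64110.

A ≈ 0.6411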